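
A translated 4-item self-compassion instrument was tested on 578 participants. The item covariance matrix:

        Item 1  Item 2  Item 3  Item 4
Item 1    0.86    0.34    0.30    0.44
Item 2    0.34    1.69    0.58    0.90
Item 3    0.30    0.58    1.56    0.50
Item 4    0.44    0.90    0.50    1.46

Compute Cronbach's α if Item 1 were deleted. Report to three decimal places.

Remaining items: Item 2, Item 3, Item 4 (k = 3).
sum of item variances = 1.69 + 1.56 + 1.46 = 4.71
total variance = 4.71 + 2 × 1.98 = 8.67
α (item deleted) = (3/2)·(1 − 4.71/8.67) = 0.685

α = 0.685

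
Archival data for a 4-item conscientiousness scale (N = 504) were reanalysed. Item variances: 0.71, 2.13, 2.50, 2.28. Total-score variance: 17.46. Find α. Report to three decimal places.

sum of item variances = 0.71 + 2.13 + 2.50 + 2.28 = 7.62
α = (k/(k−1))·(1 − sum of item variances/σ²_total) = (4/3)·(1 − 7.62/17.46) = 0.751

α = 0.751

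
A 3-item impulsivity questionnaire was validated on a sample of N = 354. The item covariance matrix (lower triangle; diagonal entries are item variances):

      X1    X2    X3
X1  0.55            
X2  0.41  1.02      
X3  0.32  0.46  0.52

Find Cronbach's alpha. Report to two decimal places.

Cronbach's alpha = 0.80

Σσ²ᵢ = 0.55 + 1.02 + 0.52 = 2.09
Sum of the distinct covariances = 1.19
σ²_total = 2.09 + 2 × 1.19 = 4.47
α = (k/(k−1))·(1 − Σσ²ᵢ/σ²_total) = (3/2)·(1 − 2.09/4.47) = 0.80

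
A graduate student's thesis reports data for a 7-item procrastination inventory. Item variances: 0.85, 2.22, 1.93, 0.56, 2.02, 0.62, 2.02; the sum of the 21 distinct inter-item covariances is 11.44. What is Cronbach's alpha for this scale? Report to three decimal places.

Σσᵢ² = 0.85 + 2.22 + 1.93 + 0.56 + 2.02 + 0.62 + 2.02 = 10.22
Sum of distinct covariances = 11.44
total variance = Σσᵢ² + 2·Σcov = 10.22 + 2 × 11.44 = 33.10
α = (7/6)·(1 − 10.22/33.10) = 0.806

α = 0.806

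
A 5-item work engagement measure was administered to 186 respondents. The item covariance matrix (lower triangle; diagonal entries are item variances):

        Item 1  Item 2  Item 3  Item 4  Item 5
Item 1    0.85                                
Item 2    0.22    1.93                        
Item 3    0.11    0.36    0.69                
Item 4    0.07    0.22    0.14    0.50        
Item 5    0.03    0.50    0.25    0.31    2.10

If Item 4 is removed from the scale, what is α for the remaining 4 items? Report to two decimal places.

Remaining items: Item 1, Item 2, Item 3, Item 5 (k = 4).
Σσᵢ² = 0.85 + 1.93 + 0.69 + 2.10 = 5.57
total variance = 5.57 + 2 × 1.47 = 8.51
α (item deleted) = (4/3)·(1 − 5.57/8.51) = 0.46

α = 0.46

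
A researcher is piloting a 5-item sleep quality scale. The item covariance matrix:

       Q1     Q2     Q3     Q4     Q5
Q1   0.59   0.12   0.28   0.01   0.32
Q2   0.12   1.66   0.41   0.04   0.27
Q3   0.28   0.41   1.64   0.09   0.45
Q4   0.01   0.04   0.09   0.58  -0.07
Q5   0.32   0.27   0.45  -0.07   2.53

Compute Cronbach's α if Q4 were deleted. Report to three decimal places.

α = 0.487

Remaining items: Q1, Q2, Q3, Q5 (k = 4).
Σσ²ᵢ = 0.59 + 1.66 + 1.64 + 2.53 = 6.42
σ²_T = 6.42 + 2 × 1.85 = 10.12
α (item deleted) = (4/3)·(1 − 6.42/10.12) = 0.487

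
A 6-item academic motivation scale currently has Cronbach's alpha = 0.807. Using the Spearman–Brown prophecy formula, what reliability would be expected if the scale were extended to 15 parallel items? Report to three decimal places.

Length factor m = 15/6 = 2.5000
α' = m·α / (1 + (m−1)·α)
   = 15/6 × 0.807 / (1 + (15/6 − 1) × 0.807)
   = 2.0175 / 2.2105 = 0.913

predicted reliability = 0.913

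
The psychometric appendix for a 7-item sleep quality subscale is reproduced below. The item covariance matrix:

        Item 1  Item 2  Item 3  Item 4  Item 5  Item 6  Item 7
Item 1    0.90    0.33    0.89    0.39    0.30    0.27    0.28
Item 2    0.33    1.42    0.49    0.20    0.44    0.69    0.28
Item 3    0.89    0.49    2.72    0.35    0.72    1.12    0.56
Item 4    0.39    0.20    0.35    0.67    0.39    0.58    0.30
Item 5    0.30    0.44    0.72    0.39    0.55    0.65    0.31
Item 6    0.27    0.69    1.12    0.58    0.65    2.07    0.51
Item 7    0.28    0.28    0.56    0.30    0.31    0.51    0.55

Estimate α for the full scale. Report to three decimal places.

α = 0.809

Σσᵢ² = 0.90 + 1.42 + 2.72 + 0.67 + 0.55 + 2.07 + 0.55 = 8.88
Sum of off-diagonal covariances = 10.05
Var(T) = 8.88 + 2 × 10.05 = 28.98
α = (k/(k−1))·(1 − Σσᵢ²/Var(T)) = (7/6)·(1 − 8.88/28.98) = 0.809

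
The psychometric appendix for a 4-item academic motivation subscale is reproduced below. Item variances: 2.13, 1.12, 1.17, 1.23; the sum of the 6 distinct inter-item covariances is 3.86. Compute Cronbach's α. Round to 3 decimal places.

α = 0.770

Σσ²ᵢ = 2.13 + 1.12 + 1.17 + 1.23 = 5.65
Sum of distinct covariances = 3.86
σ²_T = Σσ²ᵢ + 2·Σcov = 5.65 + 2 × 3.86 = 13.37
α = (4/3)·(1 − 5.65/13.37) = 0.770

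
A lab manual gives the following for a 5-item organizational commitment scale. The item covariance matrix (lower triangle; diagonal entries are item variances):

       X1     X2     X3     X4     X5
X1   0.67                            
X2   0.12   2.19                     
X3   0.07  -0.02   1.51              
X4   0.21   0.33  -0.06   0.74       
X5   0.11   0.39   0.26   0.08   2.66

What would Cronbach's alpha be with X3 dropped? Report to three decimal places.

Cronbach's alpha = 0.378

Remaining items: X1, X2, X4, X5 (k = 4).
ΣVar(i) = 0.67 + 2.19 + 0.74 + 2.66 = 6.26
σ²_total = 6.26 + 2 × 1.24 = 8.74
α (item deleted) = (4/3)·(1 − 6.26/8.74) = 0.378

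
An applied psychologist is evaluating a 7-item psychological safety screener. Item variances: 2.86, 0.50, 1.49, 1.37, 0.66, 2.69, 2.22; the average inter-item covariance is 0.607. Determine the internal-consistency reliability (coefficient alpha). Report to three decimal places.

α = 0.798

ΣVar(i) = 2.86 + 0.50 + 1.49 + 1.37 + 0.66 + 2.69 + 2.22 = 11.79
Sum of the 21 distinct covariances = 21 × 0.607 = 12.747
Var(T) = ΣVar(i) + 2·Σcov = 11.79 + 2 × 12.747 = 37.284
α = (7/6)·(1 − 11.79/37.284) = 0.798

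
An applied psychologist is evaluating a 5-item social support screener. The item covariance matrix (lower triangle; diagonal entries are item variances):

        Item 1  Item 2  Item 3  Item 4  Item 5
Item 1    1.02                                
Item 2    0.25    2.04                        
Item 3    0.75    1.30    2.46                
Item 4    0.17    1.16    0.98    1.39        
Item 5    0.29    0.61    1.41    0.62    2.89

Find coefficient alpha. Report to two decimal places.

Σσᵢ² = 1.02 + 2.04 + 2.46 + 1.39 + 2.89 = 9.80
Sum of the distinct covariances = 7.54
σ²_T = 9.80 + 2 × 7.54 = 24.88
α = (k/(k−1))·(1 − Σσᵢ²/σ²_T) = (5/4)·(1 − 9.80/24.88) = 0.76

α = 0.76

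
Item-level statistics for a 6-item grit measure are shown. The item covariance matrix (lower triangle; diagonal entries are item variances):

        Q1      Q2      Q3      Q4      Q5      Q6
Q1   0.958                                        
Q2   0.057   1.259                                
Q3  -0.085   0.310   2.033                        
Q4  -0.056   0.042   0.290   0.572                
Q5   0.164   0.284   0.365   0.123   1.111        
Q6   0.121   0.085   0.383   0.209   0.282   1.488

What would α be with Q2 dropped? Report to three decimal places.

Remaining items: Q1, Q3, Q4, Q5, Q6 (k = 5).
ΣVar(i) = 0.958 + 2.033 + 0.572 + 1.111 + 1.488 = 6.162
σ²_T = 6.162 + 2 × 1.796 = 9.754
α (item deleted) = (5/4)·(1 − 6.162/9.754) = 0.460

α = 0.460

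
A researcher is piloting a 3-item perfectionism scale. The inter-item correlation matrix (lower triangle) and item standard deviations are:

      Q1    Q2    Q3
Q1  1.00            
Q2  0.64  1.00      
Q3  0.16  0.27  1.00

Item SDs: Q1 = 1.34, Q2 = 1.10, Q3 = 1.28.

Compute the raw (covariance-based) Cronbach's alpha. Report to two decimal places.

Σσ²ᵢ = 1.34² + 1.10² + 1.28² = 4.6440
Covariances σ_ij = r_ij · s_i · s_j:
  σ(Q1,Q2) = 0.64 × 1.34 × 1.10 = 0.9434
  σ(Q1,Q3) = 0.16 × 1.34 × 1.28 = 0.2744
  σ(Q2,Q3) = 0.27 × 1.10 × 1.28 = 0.3802
σ²_T = Σσ²ᵢ + 2·Σσ_ij = 4.6440 + 2 × 1.5980 = 7.8400
α = (3/2)·(1 − 4.6440/7.8400) = 0.61

Cronbach's alpha = 0.61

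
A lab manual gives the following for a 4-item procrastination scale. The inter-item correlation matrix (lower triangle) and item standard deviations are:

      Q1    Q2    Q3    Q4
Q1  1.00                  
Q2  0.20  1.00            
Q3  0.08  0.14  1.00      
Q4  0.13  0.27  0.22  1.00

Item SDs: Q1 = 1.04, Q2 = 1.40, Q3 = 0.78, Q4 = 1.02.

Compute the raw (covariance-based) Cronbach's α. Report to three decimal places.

Cronbach's α = 0.453

Σσ²ᵢ = 1.04² + 1.40² + 0.78² + 1.02² = 4.6904
Covariances σ_ij = r_ij · s_i · s_j:
  σ(Q1,Q2) = 0.20 × 1.04 × 1.40 = 0.2912
  σ(Q1,Q3) = 0.08 × 1.04 × 0.78 = 0.0649
  σ(Q1,Q4) = 0.13 × 1.04 × 1.02 = 0.1379
  σ(Q2,Q3) = 0.14 × 1.40 × 0.78 = 0.1529
  σ(Q2,Q4) = 0.27 × 1.40 × 1.02 = 0.3856
  σ(Q3,Q4) = 0.22 × 0.78 × 1.02 = 0.1750
σ²_T = Σσ²ᵢ + 2·Σσ_ij = 4.6904 + 2 × 1.2075 = 7.1054
α = (4/3)·(1 − 4.6904/7.1054) = 0.453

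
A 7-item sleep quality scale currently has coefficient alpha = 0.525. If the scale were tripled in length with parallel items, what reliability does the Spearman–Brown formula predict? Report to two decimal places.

predicted reliability = 0.77

Length factor m = 3
α' = m·α / (1 + (m−1)·α)
   = 3 × 0.525 / (1 + (3 − 1) × 0.525)
   = 1.5750 / 2.0500 = 0.77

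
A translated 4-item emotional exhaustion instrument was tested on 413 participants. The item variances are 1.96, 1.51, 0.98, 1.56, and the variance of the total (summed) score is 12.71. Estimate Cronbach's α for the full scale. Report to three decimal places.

Cronbach's α = 0.703

sum of item variances = 1.96 + 1.51 + 0.98 + 1.56 = 6.01
α = (k/(k−1))·(1 − sum of item variances/σ²_total) = (4/3)·(1 − 6.01/12.71) = 0.703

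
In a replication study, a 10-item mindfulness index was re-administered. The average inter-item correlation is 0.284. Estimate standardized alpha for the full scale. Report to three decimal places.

standardized alpha = 0.799

Standardized α = k·r̄ / (1 + (k−1)·r̄) = 10 × 0.284 / (1 + 9 × 0.284)
  = 2.8400 / 3.5560 = 0.799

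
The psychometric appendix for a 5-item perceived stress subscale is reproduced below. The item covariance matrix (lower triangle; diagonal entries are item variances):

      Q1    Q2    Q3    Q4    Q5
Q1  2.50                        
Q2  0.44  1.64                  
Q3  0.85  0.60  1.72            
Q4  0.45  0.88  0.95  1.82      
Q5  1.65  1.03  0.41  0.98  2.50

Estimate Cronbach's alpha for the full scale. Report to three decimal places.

Cronbach's alpha = 0.773

Σσᵢ² = 2.50 + 1.64 + 1.72 + 1.82 + 2.50 = 10.18
Sum of the distinct covariances = 8.24
σ²_total = 10.18 + 2 × 8.24 = 26.66
α = (k/(k−1))·(1 − Σσᵢ²/σ²_total) = (5/4)·(1 − 10.18/26.66) = 0.773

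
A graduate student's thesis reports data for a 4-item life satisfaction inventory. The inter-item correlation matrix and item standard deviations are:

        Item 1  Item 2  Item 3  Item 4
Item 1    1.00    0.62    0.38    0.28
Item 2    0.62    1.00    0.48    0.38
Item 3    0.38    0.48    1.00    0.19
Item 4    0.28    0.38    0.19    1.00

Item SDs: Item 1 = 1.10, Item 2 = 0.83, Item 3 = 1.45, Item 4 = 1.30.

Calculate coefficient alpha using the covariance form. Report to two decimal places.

α = 0.68

Σσ²ᵢ = 1.10² + 0.83² + 1.45² + 1.30² = 5.6914
Covariances σ_ij = r_ij · s_i · s_j:
  σ(Item 1,Item 2) = 0.62 × 1.10 × 0.83 = 0.5661
  σ(Item 1,Item 3) = 0.38 × 1.10 × 1.45 = 0.6061
  σ(Item 1,Item 4) = 0.28 × 1.10 × 1.30 = 0.4004
  σ(Item 2,Item 3) = 0.48 × 0.83 × 1.45 = 0.5777
  σ(Item 2,Item 4) = 0.38 × 0.83 × 1.30 = 0.4100
  σ(Item 3,Item 4) = 0.19 × 1.45 × 1.30 = 0.3581
σ²_T = Σσ²ᵢ + 2·Σσ_ij = 5.6914 + 2 × 2.9184 = 11.5282
α = (4/3)·(1 − 5.6914/11.5282) = 0.68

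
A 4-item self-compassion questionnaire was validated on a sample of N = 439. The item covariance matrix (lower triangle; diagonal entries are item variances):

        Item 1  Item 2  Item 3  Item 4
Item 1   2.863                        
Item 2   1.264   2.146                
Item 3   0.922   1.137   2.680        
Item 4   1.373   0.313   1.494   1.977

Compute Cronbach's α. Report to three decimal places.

α = 0.765

Σσ²ᵢ = 2.863 + 2.146 + 2.680 + 1.977 = 9.666
Sum of off-diagonal covariances = 6.503
Var(T) = 9.666 + 2 × 6.503 = 22.672
α = (k/(k−1))·(1 − Σσ²ᵢ/Var(T)) = (4/3)·(1 − 9.666/22.672) = 0.765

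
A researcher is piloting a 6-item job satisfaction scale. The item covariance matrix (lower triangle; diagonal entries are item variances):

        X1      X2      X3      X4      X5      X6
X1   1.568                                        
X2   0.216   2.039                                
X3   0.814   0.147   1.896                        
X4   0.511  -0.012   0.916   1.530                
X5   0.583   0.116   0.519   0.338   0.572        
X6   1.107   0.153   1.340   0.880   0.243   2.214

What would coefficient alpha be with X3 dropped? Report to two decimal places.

α = 0.64

Remaining items: X1, X2, X4, X5, X6 (k = 5).
Σσᵢ² = 1.568 + 2.039 + 1.530 + 0.572 + 2.214 = 7.923
Var(T) = 7.923 + 2 × 4.135 = 16.193
α (item deleted) = (5/4)·(1 − 7.923/16.193) = 0.64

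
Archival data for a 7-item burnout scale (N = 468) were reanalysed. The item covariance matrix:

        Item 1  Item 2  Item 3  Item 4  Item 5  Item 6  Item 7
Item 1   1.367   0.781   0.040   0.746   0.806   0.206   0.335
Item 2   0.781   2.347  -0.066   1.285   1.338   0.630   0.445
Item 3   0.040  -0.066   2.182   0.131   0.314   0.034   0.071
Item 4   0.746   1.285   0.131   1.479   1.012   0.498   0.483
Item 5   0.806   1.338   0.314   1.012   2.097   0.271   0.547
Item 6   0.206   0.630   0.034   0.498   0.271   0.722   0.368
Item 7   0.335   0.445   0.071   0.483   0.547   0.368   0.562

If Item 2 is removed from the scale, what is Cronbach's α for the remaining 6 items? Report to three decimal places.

Remaining items: Item 1, Item 3, Item 4, Item 5, Item 6, Item 7 (k = 6).
Σσᵢ² = 1.367 + 2.182 + 1.479 + 2.097 + 0.722 + 0.562 = 8.409
total variance = 8.409 + 2 × 5.862 = 20.133
α (item deleted) = (6/5)·(1 − 8.409/20.133) = 0.699

Cronbach's α = 0.699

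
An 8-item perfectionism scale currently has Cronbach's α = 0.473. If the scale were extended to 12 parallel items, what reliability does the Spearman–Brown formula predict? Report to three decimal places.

predicted reliability = 0.574

Length factor m = 12/8 = 1.5000
α' = m·α / (1 + (m−1)·α)
   = 12/8 × 0.473 / (1 + (12/8 − 1) × 0.473)
   = 0.7095 / 1.2365 = 0.574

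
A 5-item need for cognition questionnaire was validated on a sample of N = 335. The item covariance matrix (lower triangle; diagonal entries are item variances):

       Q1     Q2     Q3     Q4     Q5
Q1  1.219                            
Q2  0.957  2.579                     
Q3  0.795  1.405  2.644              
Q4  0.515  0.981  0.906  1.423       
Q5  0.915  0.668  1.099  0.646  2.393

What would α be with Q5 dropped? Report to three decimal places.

Remaining items: Q1, Q2, Q3, Q4 (k = 4).
sum of item variances = 1.219 + 2.579 + 2.644 + 1.423 = 7.865
σ²_T = 7.865 + 2 × 5.559 = 18.983
α (item deleted) = (4/3)·(1 − 7.865/18.983) = 0.781

α = 0.781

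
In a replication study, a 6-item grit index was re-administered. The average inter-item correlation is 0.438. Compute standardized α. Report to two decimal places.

Standardized α = k·r̄ / (1 + (k−1)·r̄) = 6 × 0.438 / (1 + 5 × 0.438)
  = 2.6280 / 3.1900 = 0.82

α = 0.82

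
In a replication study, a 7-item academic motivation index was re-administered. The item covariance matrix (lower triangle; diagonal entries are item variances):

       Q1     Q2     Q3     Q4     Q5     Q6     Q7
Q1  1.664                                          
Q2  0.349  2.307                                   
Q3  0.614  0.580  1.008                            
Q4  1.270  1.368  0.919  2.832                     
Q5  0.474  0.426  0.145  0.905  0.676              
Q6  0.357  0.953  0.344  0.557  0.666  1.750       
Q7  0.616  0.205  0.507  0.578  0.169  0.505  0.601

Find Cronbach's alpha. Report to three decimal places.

Cronbach's alpha = 0.814

Σσ²ᵢ = 1.664 + 2.307 + 1.008 + 2.832 + 0.676 + 1.750 + 0.601 = 10.838
Σ_{i<j} σ_ij = 12.507
total variance = 10.838 + 2 × 12.507 = 35.852
α = (k/(k−1))·(1 − Σσ²ᵢ/total variance) = (7/6)·(1 − 10.838/35.852) = 0.814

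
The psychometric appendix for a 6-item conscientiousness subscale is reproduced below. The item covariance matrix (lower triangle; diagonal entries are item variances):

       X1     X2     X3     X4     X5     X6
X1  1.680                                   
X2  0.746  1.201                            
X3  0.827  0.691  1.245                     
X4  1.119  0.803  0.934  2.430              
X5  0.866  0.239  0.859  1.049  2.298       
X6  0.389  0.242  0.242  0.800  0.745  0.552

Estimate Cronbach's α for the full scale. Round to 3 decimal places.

ΣVar(i) = 1.680 + 1.201 + 1.245 + 2.430 + 2.298 + 0.552 = 9.406
Sum of off-diagonal covariances = 10.551
σ²_T = 9.406 + 2 × 10.551 = 30.508
α = (k/(k−1))·(1 − ΣVar(i)/σ²_T) = (6/5)·(1 − 9.406/30.508) = 0.830

Cronbach's α = 0.830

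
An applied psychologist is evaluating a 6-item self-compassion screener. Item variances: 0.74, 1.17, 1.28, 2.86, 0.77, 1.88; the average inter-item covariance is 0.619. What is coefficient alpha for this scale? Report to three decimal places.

coefficient alpha = 0.817

sum of item variances = 0.74 + 1.17 + 1.28 + 2.86 + 0.77 + 1.88 = 8.70
Sum of the 15 distinct covariances = 15 × 0.619 = 9.285
total variance = sum of item variances + 2·Σcov = 8.70 + 2 × 9.285 = 27.270
α = (6/5)·(1 − 8.70/27.270) = 0.817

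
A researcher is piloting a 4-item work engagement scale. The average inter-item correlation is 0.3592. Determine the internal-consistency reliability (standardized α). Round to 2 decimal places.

standardized α = 0.69

Standardized α = k·r̄ / (1 + (k−1)·r̄) = 4 × 0.3592 / (1 + 3 × 0.3592)
  = 1.4368 / 2.0776 = 0.69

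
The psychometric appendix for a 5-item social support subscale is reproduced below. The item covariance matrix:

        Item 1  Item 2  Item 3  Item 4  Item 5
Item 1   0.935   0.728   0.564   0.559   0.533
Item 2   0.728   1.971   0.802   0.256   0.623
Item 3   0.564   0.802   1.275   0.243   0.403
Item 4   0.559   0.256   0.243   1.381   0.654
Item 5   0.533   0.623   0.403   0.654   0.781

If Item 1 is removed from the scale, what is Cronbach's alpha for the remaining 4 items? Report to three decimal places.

Remaining items: Item 2, Item 3, Item 4, Item 5 (k = 4).
sum of item variances = 1.971 + 1.275 + 1.381 + 0.781 = 5.408
Var(T) = 5.408 + 2 × 2.981 = 11.370
α (item deleted) = (4/3)·(1 − 5.408/11.370) = 0.699

Cronbach's alpha = 0.699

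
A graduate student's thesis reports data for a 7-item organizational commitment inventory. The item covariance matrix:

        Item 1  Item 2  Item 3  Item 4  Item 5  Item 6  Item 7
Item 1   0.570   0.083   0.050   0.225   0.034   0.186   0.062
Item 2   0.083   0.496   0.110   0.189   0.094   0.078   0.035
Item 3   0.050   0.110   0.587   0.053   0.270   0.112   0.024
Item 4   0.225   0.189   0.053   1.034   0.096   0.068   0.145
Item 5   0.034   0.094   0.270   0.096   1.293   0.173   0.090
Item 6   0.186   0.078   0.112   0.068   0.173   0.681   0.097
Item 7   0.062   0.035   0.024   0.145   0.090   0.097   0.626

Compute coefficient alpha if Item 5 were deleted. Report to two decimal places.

coefficient alpha = 0.52

Remaining items: Item 1, Item 2, Item 3, Item 4, Item 6, Item 7 (k = 6).
Σσᵢ² = 0.570 + 0.496 + 0.587 + 1.034 + 0.681 + 0.626 = 3.994
σ²_total = 3.994 + 2 × 1.517 = 7.028
α (item deleted) = (6/5)·(1 − 3.994/7.028) = 0.52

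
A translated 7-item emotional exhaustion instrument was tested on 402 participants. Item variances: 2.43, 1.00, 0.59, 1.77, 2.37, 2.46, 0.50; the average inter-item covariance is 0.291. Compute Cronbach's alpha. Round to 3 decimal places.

ΣVar(i) = 2.43 + 1.00 + 0.59 + 1.77 + 2.37 + 2.46 + 0.50 = 11.12
Sum of the 21 distinct covariances = 21 × 0.291 = 6.111
total variance = ΣVar(i) + 2·Σcov = 11.12 + 2 × 6.111 = 23.342
α = (7/6)·(1 − 11.12/23.342) = 0.611

α = 0.611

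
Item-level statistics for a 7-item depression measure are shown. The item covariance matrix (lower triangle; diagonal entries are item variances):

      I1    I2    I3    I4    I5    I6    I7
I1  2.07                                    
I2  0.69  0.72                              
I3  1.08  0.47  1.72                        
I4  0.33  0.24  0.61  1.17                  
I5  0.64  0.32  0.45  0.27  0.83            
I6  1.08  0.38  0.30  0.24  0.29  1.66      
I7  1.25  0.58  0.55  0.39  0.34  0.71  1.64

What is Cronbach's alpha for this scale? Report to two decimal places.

Σσ²ᵢ = 2.07 + 0.72 + 1.72 + 1.17 + 0.83 + 1.66 + 1.64 = 9.81
Sum of off-diagonal covariances = 11.21
total variance = 9.81 + 2 × 11.21 = 32.23
α = (k/(k−1))·(1 − Σσ²ᵢ/total variance) = (7/6)·(1 − 9.81/32.23) = 0.81

Cronbach's alpha = 0.81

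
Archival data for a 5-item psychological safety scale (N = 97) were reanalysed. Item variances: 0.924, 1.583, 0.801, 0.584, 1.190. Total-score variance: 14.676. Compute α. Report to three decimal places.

Σσ²ᵢ = 0.924 + 1.583 + 0.801 + 0.584 + 1.190 = 5.082
α = (k/(k−1))·(1 − Σσ²ᵢ/total variance) = (5/4)·(1 − 5.082/14.676) = 0.817

α = 0.817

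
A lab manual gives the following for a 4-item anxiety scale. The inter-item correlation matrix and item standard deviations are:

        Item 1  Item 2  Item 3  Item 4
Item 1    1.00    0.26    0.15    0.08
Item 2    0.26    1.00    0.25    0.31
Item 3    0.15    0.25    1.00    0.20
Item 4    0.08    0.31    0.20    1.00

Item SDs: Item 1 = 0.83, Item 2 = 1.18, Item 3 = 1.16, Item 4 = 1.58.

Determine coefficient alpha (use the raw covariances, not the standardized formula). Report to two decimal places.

α = 0.50

Σσ²ᵢ = 0.83² + 1.18² + 1.16² + 1.58² = 5.9233
Covariances σ_ij = r_ij · s_i · s_j:
  σ(Item 1,Item 2) = 0.26 × 0.83 × 1.18 = 0.2546
  σ(Item 1,Item 3) = 0.15 × 0.83 × 1.16 = 0.1444
  σ(Item 1,Item 4) = 0.08 × 0.83 × 1.58 = 0.1049
  σ(Item 2,Item 3) = 0.25 × 1.18 × 1.16 = 0.3422
  σ(Item 2,Item 4) = 0.31 × 1.18 × 1.58 = 0.5780
  σ(Item 3,Item 4) = 0.20 × 1.16 × 1.58 = 0.3666
σ²_T = Σσ²ᵢ + 2·Σσ_ij = 5.9233 + 2 × 1.7907 = 9.5047
α = (4/3)·(1 − 5.9233/9.5047) = 0.50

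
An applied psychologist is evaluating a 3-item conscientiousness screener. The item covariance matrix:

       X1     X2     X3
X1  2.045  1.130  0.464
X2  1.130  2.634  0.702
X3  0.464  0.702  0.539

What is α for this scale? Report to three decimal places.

sum of item variances = 2.045 + 2.634 + 0.539 = 5.218
Sum of the distinct covariances = 2.296
σ²_T = 5.218 + 2 × 2.296 = 9.810
α = (k/(k−1))·(1 − sum of item variances/σ²_T) = (3/2)·(1 − 5.218/9.810) = 0.702

α = 0.702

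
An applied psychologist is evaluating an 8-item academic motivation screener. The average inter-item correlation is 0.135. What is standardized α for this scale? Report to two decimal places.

standardized α = 0.56

Standardized α = k·r̄ / (1 + (k−1)·r̄) = 8 × 0.135 / (1 + 7 × 0.135)
  = 1.0800 / 1.9450 = 0.56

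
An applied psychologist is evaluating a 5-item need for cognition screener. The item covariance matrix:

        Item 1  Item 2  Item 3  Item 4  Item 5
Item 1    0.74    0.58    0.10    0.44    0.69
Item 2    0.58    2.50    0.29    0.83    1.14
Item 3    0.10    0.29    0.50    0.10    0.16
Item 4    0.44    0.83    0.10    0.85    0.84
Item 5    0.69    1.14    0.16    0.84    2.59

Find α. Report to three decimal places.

α = 0.738

Σσᵢ² = 0.74 + 2.50 + 0.50 + 0.85 + 2.59 = 7.18
Σ_{i<j} σ_ij = 5.17
total variance = 7.18 + 2 × 5.17 = 17.52
α = (k/(k−1))·(1 − Σσᵢ²/total variance) = (5/4)·(1 − 7.18/17.52) = 0.738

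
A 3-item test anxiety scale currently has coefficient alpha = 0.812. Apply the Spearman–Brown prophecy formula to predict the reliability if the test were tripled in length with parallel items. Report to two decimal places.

Length factor m = 3
α' = m·α / (1 + (m−1)·α)
   = 3 × 0.812 / (1 + (3 − 1) × 0.812)
   = 2.4360 / 2.6240 = 0.93

predicted reliability = 0.93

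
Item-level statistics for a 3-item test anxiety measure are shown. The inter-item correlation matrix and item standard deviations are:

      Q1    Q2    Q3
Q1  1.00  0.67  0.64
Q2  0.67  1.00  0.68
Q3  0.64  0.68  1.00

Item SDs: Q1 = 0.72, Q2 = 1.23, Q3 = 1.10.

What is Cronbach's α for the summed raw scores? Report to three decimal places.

Σσ²ᵢ = 0.72² + 1.23² + 1.10² = 3.2413
Covariances σ_ij = r_ij · s_i · s_j:
  σ(Q1,Q2) = 0.67 × 0.72 × 1.23 = 0.5934
  σ(Q1,Q3) = 0.64 × 0.72 × 1.10 = 0.5069
  σ(Q2,Q3) = 0.68 × 1.23 × 1.10 = 0.9200
σ²_T = Σσ²ᵢ + 2·Σσ_ij = 3.2413 + 2 × 2.0203 = 7.2819
α = (3/2)·(1 − 3.2413/7.2819) = 0.832

α = 0.832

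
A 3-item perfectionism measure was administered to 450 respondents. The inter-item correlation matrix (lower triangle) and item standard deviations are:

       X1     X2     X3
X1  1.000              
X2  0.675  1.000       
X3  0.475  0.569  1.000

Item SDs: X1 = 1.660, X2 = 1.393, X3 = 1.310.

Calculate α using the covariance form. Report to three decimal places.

α = 0.797

Σσ²ᵢ = 1.660² + 1.393² + 1.310² = 6.4121
Covariances σ_ij = r_ij · s_i · s_j:
  σ(X1,X2) = 0.675 × 1.660 × 1.393 = 1.5609
  σ(X1,X3) = 0.475 × 1.660 × 1.310 = 1.0329
  σ(X2,X3) = 0.569 × 1.393 × 1.310 = 1.0383
σ²_T = Σσ²ᵢ + 2·Σσ_ij = 6.4121 + 2 × 3.6321 = 13.6763
α = (3/2)·(1 − 6.4121/13.6763) = 0.797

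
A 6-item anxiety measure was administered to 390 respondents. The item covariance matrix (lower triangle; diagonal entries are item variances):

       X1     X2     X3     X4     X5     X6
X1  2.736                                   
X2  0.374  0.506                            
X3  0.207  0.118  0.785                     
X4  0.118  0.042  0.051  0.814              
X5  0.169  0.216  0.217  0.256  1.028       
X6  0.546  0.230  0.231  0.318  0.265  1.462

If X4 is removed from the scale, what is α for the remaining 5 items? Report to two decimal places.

Remaining items: X1, X2, X3, X5, X6 (k = 5).
Σσᵢ² = 2.736 + 0.506 + 0.785 + 1.028 + 1.462 = 6.517
total variance = 6.517 + 2 × 2.573 = 11.663
α (item deleted) = (5/4)·(1 − 6.517/11.663) = 0.55

α = 0.55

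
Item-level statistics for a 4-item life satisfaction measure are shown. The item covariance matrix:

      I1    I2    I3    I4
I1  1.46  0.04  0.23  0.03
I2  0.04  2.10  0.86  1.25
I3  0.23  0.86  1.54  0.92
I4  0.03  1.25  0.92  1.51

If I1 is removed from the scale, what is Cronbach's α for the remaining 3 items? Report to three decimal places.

Remaining items: I2, I3, I4 (k = 3).
ΣVar(i) = 2.10 + 1.54 + 1.51 = 5.15
Var(T) = 5.15 + 2 × 3.03 = 11.21
α (item deleted) = (3/2)·(1 − 5.15/11.21) = 0.811

Cronbach's α = 0.811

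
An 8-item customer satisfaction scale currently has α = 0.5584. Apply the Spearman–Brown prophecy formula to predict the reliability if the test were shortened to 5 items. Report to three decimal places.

predicted reliability = 0.441

Length factor m = 5/8 = 0.6250
α' = m·α / (1 − (1−m)·α)
   = 5/8 × 0.5584 / (1 − (1 − 5/8) × 0.5584)
   = 0.3490 / 0.7906 = 0.441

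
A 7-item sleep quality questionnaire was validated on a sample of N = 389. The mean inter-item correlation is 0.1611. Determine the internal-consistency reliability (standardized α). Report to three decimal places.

standardized α = 0.573

Standardized α = k·r̄ / (1 + (k−1)·r̄) = 7 × 0.1611 / (1 + 6 × 0.1611)
  = 1.1277 / 1.9666 = 0.573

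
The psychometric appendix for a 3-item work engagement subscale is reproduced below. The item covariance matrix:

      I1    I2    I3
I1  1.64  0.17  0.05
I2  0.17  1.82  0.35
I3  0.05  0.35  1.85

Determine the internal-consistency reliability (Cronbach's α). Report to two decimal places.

Cronbach's α = 0.27

Σσ²ᵢ = 1.64 + 1.82 + 1.85 = 5.31
Sum of the distinct covariances = 0.57
Var(T) = 5.31 + 2 × 0.57 = 6.45
α = (k/(k−1))·(1 − Σσ²ᵢ/Var(T)) = (3/2)·(1 − 5.31/6.45) = 0.27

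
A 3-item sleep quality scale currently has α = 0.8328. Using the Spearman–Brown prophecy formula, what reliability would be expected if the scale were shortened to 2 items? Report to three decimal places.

Length factor m = 2/3 = 0.6667
α' = m·α / (1 − (1−m)·α)
   = 2/3 × 0.8328 / (1 − (1 − 2/3) × 0.8328)
   = 0.5552 / 0.7224 = 0.769

predicted reliability = 0.769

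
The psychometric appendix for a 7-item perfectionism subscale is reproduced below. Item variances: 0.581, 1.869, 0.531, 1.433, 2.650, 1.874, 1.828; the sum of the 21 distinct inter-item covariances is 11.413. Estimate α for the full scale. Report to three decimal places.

α = 0.793

Σσᵢ² = 0.581 + 1.869 + 0.531 + 1.433 + 2.650 + 1.874 + 1.828 = 10.766
Sum of distinct covariances = 11.413
total variance = Σσᵢ² + 2·Σcov = 10.766 + 2 × 11.413 = 33.592
α = (7/6)·(1 − 10.766/33.592) = 0.793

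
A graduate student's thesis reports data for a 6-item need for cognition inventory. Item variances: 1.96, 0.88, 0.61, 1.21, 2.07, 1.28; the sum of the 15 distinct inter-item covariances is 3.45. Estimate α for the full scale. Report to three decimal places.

ΣVar(i) = 1.96 + 0.88 + 0.61 + 1.21 + 2.07 + 1.28 = 8.01
Sum of distinct covariances = 3.45
Var(T) = ΣVar(i) + 2·Σcov = 8.01 + 2 × 3.45 = 14.91
α = (6/5)·(1 − 8.01/14.91) = 0.555

α = 0.555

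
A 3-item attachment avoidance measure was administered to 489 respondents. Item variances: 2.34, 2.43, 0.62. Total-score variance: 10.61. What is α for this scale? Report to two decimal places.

ΣVar(i) = 2.34 + 2.43 + 0.62 = 5.39
α = (k/(k−1))·(1 − ΣVar(i)/Var(T)) = (3/2)·(1 − 5.39/10.61) = 0.74

α = 0.74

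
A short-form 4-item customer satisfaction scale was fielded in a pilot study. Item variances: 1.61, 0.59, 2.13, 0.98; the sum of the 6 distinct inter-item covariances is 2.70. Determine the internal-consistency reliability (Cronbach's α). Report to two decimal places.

Σσ²ᵢ = 1.61 + 0.59 + 2.13 + 0.98 = 5.31
Sum of distinct covariances = 2.70
Var(T) = Σσ²ᵢ + 2·Σcov = 5.31 + 2 × 2.70 = 10.71
α = (4/3)·(1 − 5.31/10.71) = 0.67

Cronbach's α = 0.67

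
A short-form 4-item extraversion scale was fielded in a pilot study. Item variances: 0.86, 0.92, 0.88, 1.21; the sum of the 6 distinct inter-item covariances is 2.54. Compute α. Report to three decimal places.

α = 0.757

sum of item variances = 0.86 + 0.92 + 0.88 + 1.21 = 3.87
Sum of distinct covariances = 2.54
total variance = sum of item variances + 2·Σcov = 3.87 + 2 × 2.54 = 8.95
α = (4/3)·(1 − 3.87/8.95) = 0.757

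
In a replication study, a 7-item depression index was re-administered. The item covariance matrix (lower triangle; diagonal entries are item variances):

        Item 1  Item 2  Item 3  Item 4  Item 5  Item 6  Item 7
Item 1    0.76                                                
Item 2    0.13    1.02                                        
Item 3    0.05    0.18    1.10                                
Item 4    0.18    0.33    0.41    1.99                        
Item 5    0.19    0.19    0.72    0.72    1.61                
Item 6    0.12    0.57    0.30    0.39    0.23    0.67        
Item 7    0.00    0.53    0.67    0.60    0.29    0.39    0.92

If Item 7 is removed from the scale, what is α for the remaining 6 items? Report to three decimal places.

α = 0.682

Remaining items: Item 1, Item 2, Item 3, Item 4, Item 5, Item 6 (k = 6).
Σσ²ᵢ = 0.76 + 1.02 + 1.10 + 1.99 + 1.61 + 0.67 = 7.15
σ²_T = 7.15 + 2 × 4.71 = 16.57
α (item deleted) = (6/5)·(1 − 7.15/16.57) = 0.682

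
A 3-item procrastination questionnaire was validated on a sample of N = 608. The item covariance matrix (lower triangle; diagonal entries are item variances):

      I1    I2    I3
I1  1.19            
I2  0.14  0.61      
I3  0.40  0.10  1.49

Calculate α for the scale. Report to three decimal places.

α = 0.420

Σσᵢ² = 1.19 + 0.61 + 1.49 = 3.29
Sum of off-diagonal covariances = 0.64
σ²_total = 3.29 + 2 × 0.64 = 4.57
α = (k/(k−1))·(1 − Σσᵢ²/σ²_total) = (3/2)·(1 − 3.29/4.57) = 0.420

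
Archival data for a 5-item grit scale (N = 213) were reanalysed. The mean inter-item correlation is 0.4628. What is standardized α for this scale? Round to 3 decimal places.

α = 0.812

Standardized α = k·r̄ / (1 + (k−1)·r̄) = 5 × 0.4628 / (1 + 4 × 0.4628)
  = 2.3140 / 2.8512 = 0.812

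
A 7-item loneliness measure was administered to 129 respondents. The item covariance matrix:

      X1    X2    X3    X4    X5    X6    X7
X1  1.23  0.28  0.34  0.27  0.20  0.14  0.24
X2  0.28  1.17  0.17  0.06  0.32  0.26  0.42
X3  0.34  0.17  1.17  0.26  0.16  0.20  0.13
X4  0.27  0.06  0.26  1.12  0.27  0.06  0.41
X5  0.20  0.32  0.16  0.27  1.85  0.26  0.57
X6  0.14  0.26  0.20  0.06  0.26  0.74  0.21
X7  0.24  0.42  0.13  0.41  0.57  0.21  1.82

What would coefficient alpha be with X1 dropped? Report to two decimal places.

α = 0.59

Remaining items: X2, X3, X4, X5, X6, X7 (k = 6).
Σσᵢ² = 1.17 + 1.17 + 1.12 + 1.85 + 0.74 + 1.82 = 7.87
total variance = 7.87 + 2 × 3.76 = 15.39
α (item deleted) = (6/5)·(1 − 7.87/15.39) = 0.59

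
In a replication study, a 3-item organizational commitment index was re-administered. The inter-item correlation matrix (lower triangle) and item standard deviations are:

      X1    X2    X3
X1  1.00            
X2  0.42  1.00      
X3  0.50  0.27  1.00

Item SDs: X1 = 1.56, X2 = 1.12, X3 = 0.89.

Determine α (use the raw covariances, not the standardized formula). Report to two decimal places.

Σσ²ᵢ = 1.56² + 1.12² + 0.89² = 4.4801
Covariances σ_ij = r_ij · s_i · s_j:
  σ(X1,X2) = 0.42 × 1.56 × 1.12 = 0.7338
  σ(X1,X3) = 0.50 × 1.56 × 0.89 = 0.6942
  σ(X2,X3) = 0.27 × 1.12 × 0.89 = 0.2691
σ²_T = Σσ²ᵢ + 2·Σσ_ij = 4.4801 + 2 × 1.6971 = 7.8743
α = (3/2)·(1 − 4.4801/7.8743) = 0.65

α = 0.65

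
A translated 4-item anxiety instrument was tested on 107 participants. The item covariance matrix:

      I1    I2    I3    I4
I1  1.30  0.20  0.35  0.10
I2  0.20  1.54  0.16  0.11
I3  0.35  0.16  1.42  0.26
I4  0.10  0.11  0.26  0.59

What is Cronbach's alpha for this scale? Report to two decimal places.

Cronbach's alpha = 0.44

ΣVar(i) = 1.30 + 1.54 + 1.42 + 0.59 = 4.85
Sum of the distinct covariances = 1.18
σ²_T = 4.85 + 2 × 1.18 = 7.21
α = (k/(k−1))·(1 − ΣVar(i)/σ²_T) = (4/3)·(1 − 4.85/7.21) = 0.44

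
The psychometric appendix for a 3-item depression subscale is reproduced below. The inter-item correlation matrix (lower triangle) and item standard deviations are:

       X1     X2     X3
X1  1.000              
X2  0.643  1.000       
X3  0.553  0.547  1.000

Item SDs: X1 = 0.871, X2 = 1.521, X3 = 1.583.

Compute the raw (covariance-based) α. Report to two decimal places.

α = 0.77

Σσ²ᵢ = 0.871² + 1.521² + 1.583² = 5.5780
Covariances σ_ij = r_ij · s_i · s_j:
  σ(X1,X2) = 0.643 × 0.871 × 1.521 = 0.8518
  σ(X1,X3) = 0.553 × 0.871 × 1.583 = 0.7625
  σ(X2,X3) = 0.547 × 1.521 × 1.583 = 1.3170
σ²_T = Σσ²ᵢ + 2·Σσ_ij = 5.5780 + 2 × 2.9313 = 11.4406
α = (3/2)·(1 − 5.5780/11.4406) = 0.77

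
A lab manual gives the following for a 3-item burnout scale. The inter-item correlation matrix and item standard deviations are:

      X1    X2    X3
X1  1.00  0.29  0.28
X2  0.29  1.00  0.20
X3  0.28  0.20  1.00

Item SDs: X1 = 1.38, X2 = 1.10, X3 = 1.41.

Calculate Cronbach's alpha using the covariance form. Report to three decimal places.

Σσ²ᵢ = 1.38² + 1.10² + 1.41² = 5.1025
Covariances σ_ij = r_ij · s_i · s_j:
  σ(X1,X2) = 0.29 × 1.38 × 1.10 = 0.4402
  σ(X1,X3) = 0.28 × 1.38 × 1.41 = 0.5448
  σ(X2,X3) = 0.20 × 1.10 × 1.41 = 0.3102
σ²_T = Σσ²ᵢ + 2·Σσ_ij = 5.1025 + 2 × 1.2952 = 7.6929
α = (3/2)·(1 − 5.1025/7.6929) = 0.505

Cronbach's alpha = 0.505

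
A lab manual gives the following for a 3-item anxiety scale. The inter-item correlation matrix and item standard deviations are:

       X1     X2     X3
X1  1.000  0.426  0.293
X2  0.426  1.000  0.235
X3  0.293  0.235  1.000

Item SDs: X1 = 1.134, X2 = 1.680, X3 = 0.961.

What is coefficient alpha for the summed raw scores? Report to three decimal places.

coefficient alpha = 0.563

Σσ²ᵢ = 1.134² + 1.680² + 0.961² = 5.0319
Covariances σ_ij = r_ij · s_i · s_j:
  σ(X1,X2) = 0.426 × 1.134 × 1.680 = 0.8116
  σ(X1,X3) = 0.293 × 1.134 × 0.961 = 0.3193
  σ(X2,X3) = 0.235 × 1.680 × 0.961 = 0.3794
σ²_T = Σσ²ᵢ + 2·Σσ_ij = 5.0319 + 2 × 1.5103 = 8.0525
α = (3/2)·(1 − 5.0319/8.0525) = 0.563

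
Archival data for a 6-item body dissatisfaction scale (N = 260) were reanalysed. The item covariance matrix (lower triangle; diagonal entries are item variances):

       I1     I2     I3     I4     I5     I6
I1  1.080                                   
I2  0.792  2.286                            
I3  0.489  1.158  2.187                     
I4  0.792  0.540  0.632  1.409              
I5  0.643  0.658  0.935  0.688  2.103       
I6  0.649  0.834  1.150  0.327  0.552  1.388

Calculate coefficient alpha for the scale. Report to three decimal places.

Σσ²ᵢ = 1.080 + 2.286 + 2.187 + 1.409 + 2.103 + 1.388 = 10.453
Sum of the distinct covariances = 10.839
σ²_T = 10.453 + 2 × 10.839 = 32.131
α = (k/(k−1))·(1 − Σσ²ᵢ/σ²_T) = (6/5)·(1 − 10.453/32.131) = 0.810

α = 0.810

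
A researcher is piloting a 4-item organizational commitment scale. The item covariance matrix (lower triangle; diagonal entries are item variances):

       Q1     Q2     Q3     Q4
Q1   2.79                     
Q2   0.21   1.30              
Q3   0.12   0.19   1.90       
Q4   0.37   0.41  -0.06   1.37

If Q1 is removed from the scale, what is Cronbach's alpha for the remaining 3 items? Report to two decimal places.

α = 0.29

Remaining items: Q2, Q3, Q4 (k = 3).
sum of item variances = 1.30 + 1.90 + 1.37 = 4.57
σ²_T = 4.57 + 2 × 0.54 = 5.65
α (item deleted) = (3/2)·(1 − 4.57/5.65) = 0.29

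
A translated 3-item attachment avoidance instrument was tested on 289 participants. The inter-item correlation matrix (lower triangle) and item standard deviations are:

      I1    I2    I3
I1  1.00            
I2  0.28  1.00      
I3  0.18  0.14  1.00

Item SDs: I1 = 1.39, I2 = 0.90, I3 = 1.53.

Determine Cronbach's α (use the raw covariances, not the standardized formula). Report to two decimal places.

Σσ²ᵢ = 1.39² + 0.90² + 1.53² = 5.0830
Covariances σ_ij = r_ij · s_i · s_j:
  σ(I1,I2) = 0.28 × 1.39 × 0.90 = 0.3503
  σ(I1,I3) = 0.18 × 1.39 × 1.53 = 0.3828
  σ(I2,I3) = 0.14 × 0.90 × 1.53 = 0.1928
σ²_T = Σσ²ᵢ + 2·Σσ_ij = 5.0830 + 2 × 0.9259 = 6.9348
α = (3/2)·(1 − 5.0830/6.9348) = 0.40

α = 0.40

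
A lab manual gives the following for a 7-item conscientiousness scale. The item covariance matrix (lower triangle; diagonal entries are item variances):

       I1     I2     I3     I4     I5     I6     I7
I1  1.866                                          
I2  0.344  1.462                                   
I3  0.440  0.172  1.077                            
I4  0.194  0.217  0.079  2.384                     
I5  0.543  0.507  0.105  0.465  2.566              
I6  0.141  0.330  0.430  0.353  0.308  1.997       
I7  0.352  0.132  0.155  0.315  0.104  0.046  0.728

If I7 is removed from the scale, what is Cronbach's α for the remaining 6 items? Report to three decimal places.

Cronbach's α = 0.539

Remaining items: I1, I2, I3, I4, I5, I6 (k = 6).
ΣVar(i) = 1.866 + 1.462 + 1.077 + 2.384 + 2.566 + 1.997 = 11.352
Var(T) = 11.352 + 2 × 4.628 = 20.608
α (item deleted) = (6/5)·(1 − 11.352/20.608) = 0.539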